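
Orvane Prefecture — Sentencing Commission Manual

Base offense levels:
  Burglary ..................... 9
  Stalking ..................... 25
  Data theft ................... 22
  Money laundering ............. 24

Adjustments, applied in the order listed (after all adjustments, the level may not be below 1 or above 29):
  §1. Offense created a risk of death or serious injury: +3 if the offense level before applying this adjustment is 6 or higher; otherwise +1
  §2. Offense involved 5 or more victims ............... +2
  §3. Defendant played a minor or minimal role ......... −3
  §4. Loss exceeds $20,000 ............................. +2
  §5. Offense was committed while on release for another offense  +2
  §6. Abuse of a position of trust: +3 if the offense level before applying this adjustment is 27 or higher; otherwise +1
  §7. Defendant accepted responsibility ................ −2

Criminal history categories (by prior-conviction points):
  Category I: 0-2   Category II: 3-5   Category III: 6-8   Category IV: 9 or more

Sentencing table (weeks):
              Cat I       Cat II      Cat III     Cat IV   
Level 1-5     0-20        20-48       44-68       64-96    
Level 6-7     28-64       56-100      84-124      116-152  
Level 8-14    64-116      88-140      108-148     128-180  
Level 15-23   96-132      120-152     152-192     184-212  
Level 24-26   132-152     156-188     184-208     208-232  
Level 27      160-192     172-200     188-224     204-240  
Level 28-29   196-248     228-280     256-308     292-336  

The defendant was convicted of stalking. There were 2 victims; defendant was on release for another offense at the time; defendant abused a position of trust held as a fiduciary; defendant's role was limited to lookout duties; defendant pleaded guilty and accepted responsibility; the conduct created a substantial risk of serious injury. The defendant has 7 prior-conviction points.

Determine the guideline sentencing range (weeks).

Base offense level for stalking: 25.
§1 applies (level before this adjustment is 25 ≥ 6, so +3): 25 + 3 = 28.
§3 applies: 28 − 3 = 25.
§4 does not apply.
§5 applies: 25 + 2 = 27.
§6 applies (level before this adjustment is 27 ≥ 27, so +3): 27 + 3 = 30.
§7 applies: 30 − 2 = 28.
Final offense level: 28.
Criminal history: 7 prior points → Category III (6-8).
Level 28 falls in the 28-29 band.
Grid: Level 28-29 × Category III = 256-308 weeks.

256-308 weeks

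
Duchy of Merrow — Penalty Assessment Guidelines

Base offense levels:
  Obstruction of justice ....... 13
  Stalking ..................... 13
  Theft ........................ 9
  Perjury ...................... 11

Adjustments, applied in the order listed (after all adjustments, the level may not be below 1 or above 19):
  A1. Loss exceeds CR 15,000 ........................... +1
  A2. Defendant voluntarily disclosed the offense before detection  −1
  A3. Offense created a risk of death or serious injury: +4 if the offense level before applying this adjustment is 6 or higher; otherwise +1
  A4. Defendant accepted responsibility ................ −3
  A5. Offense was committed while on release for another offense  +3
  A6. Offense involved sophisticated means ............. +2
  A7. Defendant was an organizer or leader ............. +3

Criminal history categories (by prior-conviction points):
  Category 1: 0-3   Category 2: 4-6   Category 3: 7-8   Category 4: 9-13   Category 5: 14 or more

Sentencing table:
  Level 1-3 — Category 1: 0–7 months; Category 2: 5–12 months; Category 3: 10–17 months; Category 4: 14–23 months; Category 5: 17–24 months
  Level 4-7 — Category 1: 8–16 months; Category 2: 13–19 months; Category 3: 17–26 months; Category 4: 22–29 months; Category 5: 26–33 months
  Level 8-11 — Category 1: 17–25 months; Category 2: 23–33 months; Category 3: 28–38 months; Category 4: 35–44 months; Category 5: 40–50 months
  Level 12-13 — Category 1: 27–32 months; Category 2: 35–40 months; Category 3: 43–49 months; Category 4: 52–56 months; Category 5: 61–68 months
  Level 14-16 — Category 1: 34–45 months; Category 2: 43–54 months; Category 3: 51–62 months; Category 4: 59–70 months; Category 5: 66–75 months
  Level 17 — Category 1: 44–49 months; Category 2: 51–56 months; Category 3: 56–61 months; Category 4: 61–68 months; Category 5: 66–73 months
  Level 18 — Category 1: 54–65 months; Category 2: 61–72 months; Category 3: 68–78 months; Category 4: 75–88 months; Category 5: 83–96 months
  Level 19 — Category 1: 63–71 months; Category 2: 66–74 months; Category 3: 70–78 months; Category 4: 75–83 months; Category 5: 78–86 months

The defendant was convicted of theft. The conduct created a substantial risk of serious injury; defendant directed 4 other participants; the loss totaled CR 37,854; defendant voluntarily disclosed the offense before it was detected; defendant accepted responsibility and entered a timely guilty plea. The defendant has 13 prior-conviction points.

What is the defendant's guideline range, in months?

Base offense level for theft: 9.
A1 applies: 9 + 1 = 10.
A2 applies: 10 − 1 = 9.
A3 applies (level before this adjustment is 9 ≥ 6, so +4): 9 + 4 = 13.
A4 applies: 13 − 3 = 10.
A7 applies: 10 + 3 = 13.
Final offense level: 13.
Criminal history: 13 prior points → Category 4 (9-13).
Level 13 falls in the 12-13 band.
Grid: Level 12-13 × Category 4 = 52-56 months.

52-56 months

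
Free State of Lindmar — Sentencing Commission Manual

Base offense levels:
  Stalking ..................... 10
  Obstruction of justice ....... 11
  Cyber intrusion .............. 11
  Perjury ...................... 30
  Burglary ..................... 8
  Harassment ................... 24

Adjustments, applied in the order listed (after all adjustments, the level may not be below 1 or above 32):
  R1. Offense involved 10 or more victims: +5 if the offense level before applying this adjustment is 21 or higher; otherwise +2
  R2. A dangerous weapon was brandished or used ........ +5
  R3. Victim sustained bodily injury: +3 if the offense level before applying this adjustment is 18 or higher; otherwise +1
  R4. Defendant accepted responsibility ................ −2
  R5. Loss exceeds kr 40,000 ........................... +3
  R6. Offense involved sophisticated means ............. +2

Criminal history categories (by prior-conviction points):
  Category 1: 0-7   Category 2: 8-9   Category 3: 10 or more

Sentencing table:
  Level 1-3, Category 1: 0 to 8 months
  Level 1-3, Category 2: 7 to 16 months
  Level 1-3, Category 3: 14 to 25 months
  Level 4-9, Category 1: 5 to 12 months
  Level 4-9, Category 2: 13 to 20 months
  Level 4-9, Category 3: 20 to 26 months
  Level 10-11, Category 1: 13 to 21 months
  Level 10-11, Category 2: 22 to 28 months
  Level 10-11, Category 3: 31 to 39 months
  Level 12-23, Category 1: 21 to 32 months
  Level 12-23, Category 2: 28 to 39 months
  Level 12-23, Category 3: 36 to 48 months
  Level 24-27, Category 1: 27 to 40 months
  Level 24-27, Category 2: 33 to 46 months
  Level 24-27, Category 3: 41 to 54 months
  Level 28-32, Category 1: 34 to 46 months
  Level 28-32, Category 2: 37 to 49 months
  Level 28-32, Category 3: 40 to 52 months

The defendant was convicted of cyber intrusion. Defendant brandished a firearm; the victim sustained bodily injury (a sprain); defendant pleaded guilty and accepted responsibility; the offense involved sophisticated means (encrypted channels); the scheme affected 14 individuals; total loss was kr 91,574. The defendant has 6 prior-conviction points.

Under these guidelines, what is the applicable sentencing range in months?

27-40 months

Base offense level for cyber intrusion: 11.
R1 applies (level before this adjustment is 11 < 21, so +2): 11 + 2 = 13.
R2 applies: 13 + 5 = 18.
R3 applies (level before this adjustment is 18 ≥ 18, so +3): 18 + 3 = 21.
R4 applies: 21 − 2 = 19.
R5 applies: 19 + 3 = 22.
R6 applies: 22 + 2 = 24.
Final offense level: 24.
Criminal history: 6 prior points → Category 1 (0-7).
Level 24 falls in the 24-27 band.
Grid: Level 24-27 × Category 1 = 27-40 months.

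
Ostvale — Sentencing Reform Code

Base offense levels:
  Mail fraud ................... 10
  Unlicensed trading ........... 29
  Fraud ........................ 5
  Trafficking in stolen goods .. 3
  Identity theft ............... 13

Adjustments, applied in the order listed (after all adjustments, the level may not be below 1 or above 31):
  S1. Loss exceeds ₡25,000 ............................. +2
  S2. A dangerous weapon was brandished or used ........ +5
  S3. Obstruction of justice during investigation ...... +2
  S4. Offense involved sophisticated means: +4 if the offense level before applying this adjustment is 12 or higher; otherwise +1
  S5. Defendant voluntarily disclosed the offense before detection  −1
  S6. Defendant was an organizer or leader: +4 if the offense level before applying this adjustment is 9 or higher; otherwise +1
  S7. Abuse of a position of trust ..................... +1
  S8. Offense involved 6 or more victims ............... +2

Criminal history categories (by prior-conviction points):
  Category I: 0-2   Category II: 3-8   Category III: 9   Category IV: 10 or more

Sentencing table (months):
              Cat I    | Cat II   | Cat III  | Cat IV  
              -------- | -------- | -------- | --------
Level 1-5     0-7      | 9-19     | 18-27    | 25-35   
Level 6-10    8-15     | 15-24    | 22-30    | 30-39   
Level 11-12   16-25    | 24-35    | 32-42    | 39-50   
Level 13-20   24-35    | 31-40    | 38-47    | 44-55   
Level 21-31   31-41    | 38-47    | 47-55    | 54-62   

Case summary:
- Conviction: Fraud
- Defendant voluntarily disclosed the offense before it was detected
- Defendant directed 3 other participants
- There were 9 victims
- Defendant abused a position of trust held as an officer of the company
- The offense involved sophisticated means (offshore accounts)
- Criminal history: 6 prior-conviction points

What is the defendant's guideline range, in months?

15-24 months

Base offense level for fraud: 5.
S1 does not apply.
S3 does not apply.
S4 applies (level before this adjustment is 5 < 12, so +1): 5 + 1 = 6.
S5 applies: 6 − 1 = 5.
S6 applies (level before this adjustment is 5 < 9, so +1): 5 + 1 = 6.
S7 applies: 6 + 1 = 7.
S8 applies: 7 + 2 = 9.
Final offense level: 9.
Criminal history: 6 prior points → Category II (3-8).
Level 9 falls in the 6-10 band.
Grid: Level 6-10 × Category II = 15-24 months.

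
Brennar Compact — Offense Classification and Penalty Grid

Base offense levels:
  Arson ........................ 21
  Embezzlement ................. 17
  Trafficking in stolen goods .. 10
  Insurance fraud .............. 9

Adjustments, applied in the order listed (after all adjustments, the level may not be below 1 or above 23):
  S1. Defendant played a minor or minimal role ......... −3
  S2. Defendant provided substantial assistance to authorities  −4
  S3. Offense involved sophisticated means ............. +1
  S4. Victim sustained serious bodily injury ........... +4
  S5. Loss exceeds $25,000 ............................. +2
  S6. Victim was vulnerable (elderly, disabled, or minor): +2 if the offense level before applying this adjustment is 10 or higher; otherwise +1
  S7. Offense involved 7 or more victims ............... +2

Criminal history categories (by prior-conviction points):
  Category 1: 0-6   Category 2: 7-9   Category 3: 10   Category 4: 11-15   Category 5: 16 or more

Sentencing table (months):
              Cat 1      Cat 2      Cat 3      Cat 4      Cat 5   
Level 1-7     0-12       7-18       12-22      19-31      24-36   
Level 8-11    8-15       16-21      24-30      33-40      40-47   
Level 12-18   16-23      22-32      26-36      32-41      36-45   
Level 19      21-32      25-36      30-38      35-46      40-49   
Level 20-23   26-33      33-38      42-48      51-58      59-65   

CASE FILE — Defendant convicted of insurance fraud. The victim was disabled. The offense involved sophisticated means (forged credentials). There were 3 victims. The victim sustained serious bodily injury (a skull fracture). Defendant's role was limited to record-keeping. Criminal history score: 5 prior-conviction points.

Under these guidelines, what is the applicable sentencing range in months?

Base offense level for insurance fraud: 9.
S1 applies: 9 − 3 = 6.
S3 applies: 6 + 1 = 7.
S4 applies: 7 + 4 = 11.
S6 applies (level before this adjustment is 11 ≥ 10, so +2): 11 + 2 = 13.
S7 does not apply.
Final offense level: 13.
Criminal history: 5 prior points → Category 1 (0-6).
Level 13 falls in the 12-18 band.
Grid: Level 12-18 × Category 1 = 16-23 months.

16-23 months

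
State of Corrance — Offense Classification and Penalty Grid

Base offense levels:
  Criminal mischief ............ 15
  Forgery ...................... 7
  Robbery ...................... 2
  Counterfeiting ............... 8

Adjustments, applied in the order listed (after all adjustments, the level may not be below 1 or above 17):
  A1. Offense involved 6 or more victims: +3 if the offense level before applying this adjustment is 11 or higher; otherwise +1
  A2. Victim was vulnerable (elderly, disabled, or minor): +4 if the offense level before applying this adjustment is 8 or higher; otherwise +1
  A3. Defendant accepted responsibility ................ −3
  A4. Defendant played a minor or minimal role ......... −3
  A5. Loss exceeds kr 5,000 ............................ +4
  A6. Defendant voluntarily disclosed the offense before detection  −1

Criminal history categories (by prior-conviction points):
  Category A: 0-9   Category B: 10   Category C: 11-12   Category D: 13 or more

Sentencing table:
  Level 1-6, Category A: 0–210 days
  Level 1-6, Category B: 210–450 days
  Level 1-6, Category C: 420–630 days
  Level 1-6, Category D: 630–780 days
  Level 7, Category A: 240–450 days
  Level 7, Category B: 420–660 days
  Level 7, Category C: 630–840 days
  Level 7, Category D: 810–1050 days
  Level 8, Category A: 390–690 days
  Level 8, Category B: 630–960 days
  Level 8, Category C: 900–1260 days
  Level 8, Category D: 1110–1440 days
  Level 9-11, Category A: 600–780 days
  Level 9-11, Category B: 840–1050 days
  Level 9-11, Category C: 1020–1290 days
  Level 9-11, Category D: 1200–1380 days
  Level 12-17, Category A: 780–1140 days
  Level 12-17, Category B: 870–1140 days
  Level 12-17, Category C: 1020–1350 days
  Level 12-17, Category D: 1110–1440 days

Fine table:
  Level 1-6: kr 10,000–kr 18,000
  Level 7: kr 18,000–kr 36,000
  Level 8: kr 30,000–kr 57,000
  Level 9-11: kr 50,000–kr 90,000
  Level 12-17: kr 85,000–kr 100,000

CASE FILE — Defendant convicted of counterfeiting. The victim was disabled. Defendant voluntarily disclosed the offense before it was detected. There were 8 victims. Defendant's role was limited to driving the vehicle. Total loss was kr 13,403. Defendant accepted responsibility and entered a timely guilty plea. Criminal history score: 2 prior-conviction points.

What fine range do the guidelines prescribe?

kr 50,000–kr 90,000

Base offense level for counterfeiting: 8.
A1 applies (level before this adjustment is 8 < 11, so +1): 8 + 1 = 9.
A2 applies (level before this adjustment is 9 ≥ 8, so +4): 9 + 4 = 13.
A3 applies: 13 − 3 = 10.
A4 applies: 10 − 3 = 7.
A5 applies: 7 + 4 = 11.
A6 applies: 11 − 1 = 10.
Final offense level: 10.
Level 10 falls in the 9-11 band.
Fine table: Level 9-11 → kr 50,000–kr 90,000.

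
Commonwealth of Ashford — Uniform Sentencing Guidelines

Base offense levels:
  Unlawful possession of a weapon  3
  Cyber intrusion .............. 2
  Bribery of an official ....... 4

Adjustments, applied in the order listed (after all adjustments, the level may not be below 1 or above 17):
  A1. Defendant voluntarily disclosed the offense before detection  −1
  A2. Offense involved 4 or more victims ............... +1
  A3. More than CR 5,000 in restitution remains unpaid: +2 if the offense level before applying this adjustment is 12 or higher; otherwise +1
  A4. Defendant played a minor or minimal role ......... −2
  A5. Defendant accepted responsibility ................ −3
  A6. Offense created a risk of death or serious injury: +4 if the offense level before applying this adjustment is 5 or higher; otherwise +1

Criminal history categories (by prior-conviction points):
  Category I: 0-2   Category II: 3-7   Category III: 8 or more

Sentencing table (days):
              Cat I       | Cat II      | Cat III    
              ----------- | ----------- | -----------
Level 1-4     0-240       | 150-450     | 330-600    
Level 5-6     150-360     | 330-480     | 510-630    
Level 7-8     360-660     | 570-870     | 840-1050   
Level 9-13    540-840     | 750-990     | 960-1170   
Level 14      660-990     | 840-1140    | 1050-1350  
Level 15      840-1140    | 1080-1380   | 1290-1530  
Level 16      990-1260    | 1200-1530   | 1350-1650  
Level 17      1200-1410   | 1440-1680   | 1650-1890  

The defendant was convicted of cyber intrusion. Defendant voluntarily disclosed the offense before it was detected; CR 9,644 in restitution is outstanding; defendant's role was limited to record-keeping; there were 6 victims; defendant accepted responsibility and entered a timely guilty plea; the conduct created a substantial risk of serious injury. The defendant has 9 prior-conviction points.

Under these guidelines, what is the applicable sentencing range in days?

Base offense level for cyber intrusion: 2.
A1 applies: 2 − 1 = 1.
A2 applies: 1 + 1 = 2.
A3 applies (level before this adjustment is 2 < 12, so +1): 2 + 1 = 3.
A4 applies: 3 − 2 = 1.
A5 applies: 1 − 3 = -2.
A6 applies (level before this adjustment is -2 < 5, so +1): -2 + 1 = -1.
Level -1 is below the minimum of 1; floored at 1.
Final offense level: 1.
Criminal history: 9 prior points → Category III (8+).
Level 1 falls in the 1-4 band.
Grid: Level 1-4 × Category III = 330-600 days.

330-600 days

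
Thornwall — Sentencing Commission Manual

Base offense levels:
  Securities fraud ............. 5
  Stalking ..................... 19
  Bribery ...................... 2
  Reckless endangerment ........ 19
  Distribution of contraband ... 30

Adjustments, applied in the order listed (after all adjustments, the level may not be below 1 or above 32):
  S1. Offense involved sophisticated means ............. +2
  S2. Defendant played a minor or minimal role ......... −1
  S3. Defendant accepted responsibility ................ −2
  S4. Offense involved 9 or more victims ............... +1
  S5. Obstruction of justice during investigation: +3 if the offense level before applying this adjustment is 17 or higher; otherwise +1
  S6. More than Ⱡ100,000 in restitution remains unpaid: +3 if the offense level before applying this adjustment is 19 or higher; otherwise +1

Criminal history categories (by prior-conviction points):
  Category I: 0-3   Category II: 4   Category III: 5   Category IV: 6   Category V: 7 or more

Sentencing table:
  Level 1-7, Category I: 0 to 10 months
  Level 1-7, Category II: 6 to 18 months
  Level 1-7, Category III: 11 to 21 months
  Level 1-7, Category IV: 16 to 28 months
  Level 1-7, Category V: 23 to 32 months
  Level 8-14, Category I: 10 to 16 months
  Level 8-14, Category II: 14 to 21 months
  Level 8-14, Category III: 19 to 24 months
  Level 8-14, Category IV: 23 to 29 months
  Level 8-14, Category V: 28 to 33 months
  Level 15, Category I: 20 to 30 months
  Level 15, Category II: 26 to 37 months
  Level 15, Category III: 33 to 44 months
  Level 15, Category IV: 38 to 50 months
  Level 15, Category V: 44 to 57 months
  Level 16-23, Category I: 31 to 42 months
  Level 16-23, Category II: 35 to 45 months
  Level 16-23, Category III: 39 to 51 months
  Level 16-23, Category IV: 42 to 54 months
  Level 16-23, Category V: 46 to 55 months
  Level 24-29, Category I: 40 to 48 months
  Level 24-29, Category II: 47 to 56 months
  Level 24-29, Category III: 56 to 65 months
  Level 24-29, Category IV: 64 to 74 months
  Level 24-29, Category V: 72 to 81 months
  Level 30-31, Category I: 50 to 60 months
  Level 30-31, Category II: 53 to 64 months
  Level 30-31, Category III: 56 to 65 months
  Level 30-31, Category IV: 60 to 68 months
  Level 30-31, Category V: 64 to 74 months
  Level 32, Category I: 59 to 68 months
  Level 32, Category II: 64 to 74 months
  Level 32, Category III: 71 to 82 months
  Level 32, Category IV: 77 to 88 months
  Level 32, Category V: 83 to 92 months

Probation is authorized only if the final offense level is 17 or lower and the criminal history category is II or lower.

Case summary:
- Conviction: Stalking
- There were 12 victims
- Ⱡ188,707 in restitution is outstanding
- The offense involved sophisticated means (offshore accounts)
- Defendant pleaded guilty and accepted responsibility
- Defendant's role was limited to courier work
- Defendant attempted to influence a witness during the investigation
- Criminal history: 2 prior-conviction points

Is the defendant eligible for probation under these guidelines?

No

Base offense level for stalking: 19.
S1 applies: 19 + 2 = 21.
S2 applies: 21 − 1 = 20.
S3 applies: 20 − 2 = 18.
S4 applies: 18 + 1 = 19.
S5 applies (level before this adjustment is 19 ≥ 17, so +3): 19 + 3 = 22.
S6 applies (level before this adjustment is 22 ≥ 19, so +3): 22 + 3 = 25.
Final offense level: 25.
Criminal history: 2 prior points → Category I (0-3).
Level 25 falls in the 24-29 band.
Grid: Level 24-29 × Category I = 40-48 months.
Probation check: level 25 > 17 and category I ≤ II → not eligible.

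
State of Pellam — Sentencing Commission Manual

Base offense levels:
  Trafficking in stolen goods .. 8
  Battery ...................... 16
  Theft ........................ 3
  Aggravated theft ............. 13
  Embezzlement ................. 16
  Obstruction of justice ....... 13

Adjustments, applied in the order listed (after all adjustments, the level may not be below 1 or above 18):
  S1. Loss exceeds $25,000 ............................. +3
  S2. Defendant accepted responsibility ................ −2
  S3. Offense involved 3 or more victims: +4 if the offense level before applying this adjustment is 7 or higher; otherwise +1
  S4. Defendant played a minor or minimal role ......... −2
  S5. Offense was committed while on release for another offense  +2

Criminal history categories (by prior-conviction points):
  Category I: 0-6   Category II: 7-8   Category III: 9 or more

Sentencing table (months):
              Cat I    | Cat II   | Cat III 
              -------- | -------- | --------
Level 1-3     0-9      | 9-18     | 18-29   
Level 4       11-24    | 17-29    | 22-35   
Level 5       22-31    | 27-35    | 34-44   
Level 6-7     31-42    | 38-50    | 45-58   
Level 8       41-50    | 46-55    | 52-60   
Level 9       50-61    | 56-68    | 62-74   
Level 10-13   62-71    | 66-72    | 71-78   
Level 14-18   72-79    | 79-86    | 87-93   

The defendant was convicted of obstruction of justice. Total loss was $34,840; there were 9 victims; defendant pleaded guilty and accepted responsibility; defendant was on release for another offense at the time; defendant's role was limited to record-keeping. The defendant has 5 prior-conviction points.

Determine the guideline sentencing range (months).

Base offense level for obstruction of justice: 13.
S1 applies: 13 + 3 = 16.
S2 applies: 16 − 2 = 14.
S3 applies (level before this adjustment is 14 ≥ 7, so +4): 14 + 4 = 18.
S4 applies: 18 − 2 = 16.
S5 applies: 16 + 2 = 18.
Final offense level: 18.
Criminal history: 5 prior points → Category I (0-6).
Level 18 falls in the 14-18 band.
Grid: Level 14-18 × Category I = 72-79 months.

72-79 months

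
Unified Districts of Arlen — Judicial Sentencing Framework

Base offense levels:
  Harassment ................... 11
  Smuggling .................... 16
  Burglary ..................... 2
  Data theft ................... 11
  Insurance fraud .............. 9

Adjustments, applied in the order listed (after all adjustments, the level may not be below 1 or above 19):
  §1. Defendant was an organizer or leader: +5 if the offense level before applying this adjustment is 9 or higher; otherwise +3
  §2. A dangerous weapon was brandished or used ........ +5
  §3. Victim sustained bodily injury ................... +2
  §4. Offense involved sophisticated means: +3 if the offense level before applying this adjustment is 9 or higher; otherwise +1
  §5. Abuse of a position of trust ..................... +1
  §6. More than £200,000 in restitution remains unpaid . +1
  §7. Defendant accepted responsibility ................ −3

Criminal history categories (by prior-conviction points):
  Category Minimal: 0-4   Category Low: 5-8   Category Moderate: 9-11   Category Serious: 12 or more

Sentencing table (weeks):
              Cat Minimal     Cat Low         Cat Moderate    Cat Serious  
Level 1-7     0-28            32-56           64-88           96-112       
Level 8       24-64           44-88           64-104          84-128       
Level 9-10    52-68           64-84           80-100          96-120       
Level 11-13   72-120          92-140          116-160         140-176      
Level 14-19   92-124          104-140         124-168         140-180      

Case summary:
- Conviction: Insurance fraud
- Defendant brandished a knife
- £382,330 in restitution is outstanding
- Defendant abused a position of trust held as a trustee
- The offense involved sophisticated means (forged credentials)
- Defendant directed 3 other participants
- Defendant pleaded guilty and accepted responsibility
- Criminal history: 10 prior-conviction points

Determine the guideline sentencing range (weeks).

Base offense level for insurance fraud: 9.
§1 applies (level before this adjustment is 9 ≥ 9, so +5): 9 + 5 = 14.
§2 applies: 14 + 5 = 19.
§3 does not apply.
§4 applies (level before this adjustment is 19 ≥ 9, so +3): 19 + 3 = 22.
§5 applies: 22 + 1 = 23.
§6 applies: 23 + 1 = 24.
§7 applies: 24 − 3 = 21.
Level 21 exceeds the maximum of 19; capped at 19.
Final offense level: 19.
Criminal history: 10 prior points → Category Moderate (9-11).
Level 19 falls in the 14-19 band.
Grid: Level 14-19 × Category Moderate = 124-168 weeks.

124-168 weeks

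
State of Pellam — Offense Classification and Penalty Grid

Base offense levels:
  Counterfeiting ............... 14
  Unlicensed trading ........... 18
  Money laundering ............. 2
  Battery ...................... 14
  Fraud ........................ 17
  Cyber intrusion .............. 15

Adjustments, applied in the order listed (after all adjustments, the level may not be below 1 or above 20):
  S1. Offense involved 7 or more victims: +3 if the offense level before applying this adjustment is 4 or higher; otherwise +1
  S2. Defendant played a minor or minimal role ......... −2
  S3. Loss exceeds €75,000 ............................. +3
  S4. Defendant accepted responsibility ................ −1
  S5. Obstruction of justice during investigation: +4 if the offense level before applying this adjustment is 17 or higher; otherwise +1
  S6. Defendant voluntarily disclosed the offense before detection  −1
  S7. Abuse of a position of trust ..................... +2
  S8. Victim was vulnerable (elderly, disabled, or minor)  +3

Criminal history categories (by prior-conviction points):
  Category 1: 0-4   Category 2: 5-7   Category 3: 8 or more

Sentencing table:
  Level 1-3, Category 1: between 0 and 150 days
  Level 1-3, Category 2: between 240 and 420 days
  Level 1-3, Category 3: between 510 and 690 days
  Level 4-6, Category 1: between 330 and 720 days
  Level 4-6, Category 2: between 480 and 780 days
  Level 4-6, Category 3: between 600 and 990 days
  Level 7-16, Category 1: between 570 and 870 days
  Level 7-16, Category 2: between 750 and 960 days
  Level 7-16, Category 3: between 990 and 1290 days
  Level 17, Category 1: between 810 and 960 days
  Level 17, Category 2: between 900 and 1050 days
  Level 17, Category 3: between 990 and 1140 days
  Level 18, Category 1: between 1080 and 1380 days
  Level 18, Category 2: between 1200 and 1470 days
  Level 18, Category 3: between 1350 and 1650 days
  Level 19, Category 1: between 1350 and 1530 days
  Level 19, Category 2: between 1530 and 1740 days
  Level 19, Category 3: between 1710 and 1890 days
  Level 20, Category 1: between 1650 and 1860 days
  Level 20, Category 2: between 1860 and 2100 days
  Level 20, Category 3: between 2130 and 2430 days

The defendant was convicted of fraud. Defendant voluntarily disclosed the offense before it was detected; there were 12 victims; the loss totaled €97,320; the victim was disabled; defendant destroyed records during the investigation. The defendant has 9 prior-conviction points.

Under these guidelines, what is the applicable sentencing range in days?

2130-2430 days

Base offense level for fraud: 17.
S1 applies (level before this adjustment is 17 ≥ 4, so +3): 17 + 3 = 20.
S3 applies: 20 + 3 = 23.
S4 does not apply.
S5 applies (level before this adjustment is 23 ≥ 17, so +4): 23 + 4 = 27.
S6 applies: 27 − 1 = 26.
S8 applies: 26 + 3 = 29.
Level 29 exceeds the maximum of 20; capped at 20.
Final offense level: 20.
Criminal history: 9 prior points → Category 3 (8+).
Level 20 falls in the 20 band.
Grid: Level 20 × Category 3 = 2130-2430 days.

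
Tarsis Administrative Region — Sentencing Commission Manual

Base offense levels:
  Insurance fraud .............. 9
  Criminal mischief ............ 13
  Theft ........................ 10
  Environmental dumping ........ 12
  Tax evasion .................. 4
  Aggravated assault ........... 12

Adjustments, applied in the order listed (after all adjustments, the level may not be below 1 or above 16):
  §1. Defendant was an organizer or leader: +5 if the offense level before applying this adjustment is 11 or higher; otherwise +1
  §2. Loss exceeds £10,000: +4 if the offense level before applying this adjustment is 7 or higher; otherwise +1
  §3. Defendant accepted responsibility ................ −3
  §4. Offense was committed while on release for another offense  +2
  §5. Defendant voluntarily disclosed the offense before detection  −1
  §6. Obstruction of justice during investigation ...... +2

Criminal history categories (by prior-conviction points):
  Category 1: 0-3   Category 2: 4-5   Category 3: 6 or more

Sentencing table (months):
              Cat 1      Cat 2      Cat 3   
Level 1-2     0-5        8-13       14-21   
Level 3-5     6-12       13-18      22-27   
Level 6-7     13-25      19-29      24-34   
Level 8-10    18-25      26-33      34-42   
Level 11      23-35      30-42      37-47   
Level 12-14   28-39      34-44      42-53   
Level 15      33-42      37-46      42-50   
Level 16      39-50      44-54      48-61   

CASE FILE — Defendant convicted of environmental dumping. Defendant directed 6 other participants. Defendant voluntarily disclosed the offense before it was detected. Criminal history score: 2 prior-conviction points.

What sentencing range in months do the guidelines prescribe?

Base offense level for environmental dumping: 12.
§1 applies (level before this adjustment is 12 ≥ 11, so +5): 12 + 5 = 17.
§2 does not apply.
§4 does not apply.
§5 applies: 17 − 1 = 16.
§6 does not apply.
Final offense level: 16.
Criminal history: 2 prior points → Category 1 (0-3).
Level 16 falls in the 16 band.
Grid: Level 16 × Category 1 = 39-50 months.

39-50 months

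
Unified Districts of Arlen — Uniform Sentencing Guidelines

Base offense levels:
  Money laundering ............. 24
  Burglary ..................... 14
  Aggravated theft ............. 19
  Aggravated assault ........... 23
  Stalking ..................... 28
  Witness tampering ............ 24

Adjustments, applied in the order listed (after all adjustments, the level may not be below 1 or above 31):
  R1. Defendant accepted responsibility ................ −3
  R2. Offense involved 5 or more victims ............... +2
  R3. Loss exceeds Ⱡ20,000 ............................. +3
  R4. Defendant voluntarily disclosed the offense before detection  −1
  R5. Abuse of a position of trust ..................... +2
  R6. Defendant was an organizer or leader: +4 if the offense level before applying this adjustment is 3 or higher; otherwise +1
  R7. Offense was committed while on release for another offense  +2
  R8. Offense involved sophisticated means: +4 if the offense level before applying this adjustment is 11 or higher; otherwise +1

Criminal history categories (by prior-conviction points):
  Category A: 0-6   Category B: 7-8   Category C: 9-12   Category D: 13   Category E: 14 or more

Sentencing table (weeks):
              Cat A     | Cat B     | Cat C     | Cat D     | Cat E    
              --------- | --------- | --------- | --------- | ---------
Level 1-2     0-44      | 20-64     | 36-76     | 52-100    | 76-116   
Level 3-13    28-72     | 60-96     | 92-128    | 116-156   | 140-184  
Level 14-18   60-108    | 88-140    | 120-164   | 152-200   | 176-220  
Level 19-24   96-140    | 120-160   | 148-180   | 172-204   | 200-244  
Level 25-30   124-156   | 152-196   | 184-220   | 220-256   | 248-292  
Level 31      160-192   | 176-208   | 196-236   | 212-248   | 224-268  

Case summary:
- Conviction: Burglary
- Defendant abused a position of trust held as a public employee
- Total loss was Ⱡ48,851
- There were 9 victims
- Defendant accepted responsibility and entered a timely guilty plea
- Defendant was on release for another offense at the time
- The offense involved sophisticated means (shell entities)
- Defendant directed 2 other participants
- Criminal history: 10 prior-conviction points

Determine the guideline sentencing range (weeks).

184-220 weeks

Base offense level for burglary: 14.
R1 applies: 14 − 3 = 11.
R2 applies: 11 + 2 = 13.
R3 applies: 13 + 3 = 16.
R5 applies: 16 + 2 = 18.
R6 applies (level before this adjustment is 18 ≥ 3, so +4): 18 + 4 = 22.
R7 applies: 22 + 2 = 24.
R8 applies (level before this adjustment is 24 ≥ 11, so +4): 24 + 4 = 28.
Final offense level: 28.
Criminal history: 10 prior points → Category C (9-12).
Level 28 falls in the 25-30 band.
Grid: Level 25-30 × Category C = 184-220 weeks.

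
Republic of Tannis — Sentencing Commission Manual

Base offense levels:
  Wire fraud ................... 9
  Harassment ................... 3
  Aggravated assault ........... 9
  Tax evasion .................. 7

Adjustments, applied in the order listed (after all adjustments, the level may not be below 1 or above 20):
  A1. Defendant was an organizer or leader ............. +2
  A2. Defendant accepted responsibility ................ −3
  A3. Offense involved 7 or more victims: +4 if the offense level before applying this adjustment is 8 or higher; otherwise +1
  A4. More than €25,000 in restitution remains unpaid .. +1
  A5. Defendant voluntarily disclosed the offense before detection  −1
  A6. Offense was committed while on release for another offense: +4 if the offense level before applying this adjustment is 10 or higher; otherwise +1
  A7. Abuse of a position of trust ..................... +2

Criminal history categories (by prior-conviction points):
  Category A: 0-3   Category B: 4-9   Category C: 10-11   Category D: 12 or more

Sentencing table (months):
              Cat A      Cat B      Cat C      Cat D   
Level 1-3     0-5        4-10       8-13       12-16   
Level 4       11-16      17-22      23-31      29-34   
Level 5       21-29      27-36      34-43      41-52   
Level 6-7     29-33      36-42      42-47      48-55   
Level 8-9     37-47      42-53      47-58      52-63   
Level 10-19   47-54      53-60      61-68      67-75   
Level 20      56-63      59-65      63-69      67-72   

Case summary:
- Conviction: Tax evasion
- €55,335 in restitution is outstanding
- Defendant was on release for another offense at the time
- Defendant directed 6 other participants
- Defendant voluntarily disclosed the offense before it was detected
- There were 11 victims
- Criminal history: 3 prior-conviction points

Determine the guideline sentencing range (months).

47-54 months

Base offense level for tax evasion: 7.
A1 applies: 7 + 2 = 9.
A2 does not apply.
A3 applies (level before this adjustment is 9 ≥ 8, so +4): 9 + 4 = 13.
A4 applies: 13 + 1 = 14.
A5 applies: 14 − 1 = 13.
A6 applies (level before this adjustment is 13 ≥ 10, so +4): 13 + 4 = 17.
Final offense level: 17.
Criminal history: 3 prior points → Category A (0-3).
Level 17 falls in the 10-19 band.
Grid: Level 10-19 × Category A = 47-54 months.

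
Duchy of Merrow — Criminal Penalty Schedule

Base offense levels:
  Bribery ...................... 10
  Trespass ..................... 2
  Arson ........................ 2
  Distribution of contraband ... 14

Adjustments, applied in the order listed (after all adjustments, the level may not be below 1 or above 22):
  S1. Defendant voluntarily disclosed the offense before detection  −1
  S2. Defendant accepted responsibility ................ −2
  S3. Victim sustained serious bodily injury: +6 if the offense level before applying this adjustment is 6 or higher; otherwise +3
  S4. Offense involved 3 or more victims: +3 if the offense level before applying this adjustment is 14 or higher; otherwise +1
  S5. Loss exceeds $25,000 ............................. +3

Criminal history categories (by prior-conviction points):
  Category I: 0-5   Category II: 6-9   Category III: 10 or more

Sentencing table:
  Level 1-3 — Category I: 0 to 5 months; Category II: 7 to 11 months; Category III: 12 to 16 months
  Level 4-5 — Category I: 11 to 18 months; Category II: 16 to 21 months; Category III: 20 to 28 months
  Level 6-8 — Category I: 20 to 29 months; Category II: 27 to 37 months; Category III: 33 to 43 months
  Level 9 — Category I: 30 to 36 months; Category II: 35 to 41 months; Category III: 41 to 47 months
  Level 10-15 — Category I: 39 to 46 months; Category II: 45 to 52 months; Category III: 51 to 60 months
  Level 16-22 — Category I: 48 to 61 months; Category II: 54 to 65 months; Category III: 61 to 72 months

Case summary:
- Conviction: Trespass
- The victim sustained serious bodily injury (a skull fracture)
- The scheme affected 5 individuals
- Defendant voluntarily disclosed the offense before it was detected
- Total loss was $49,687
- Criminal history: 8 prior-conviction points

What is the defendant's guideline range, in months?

27-37 months

Base offense level for trespass: 2.
S1 applies: 2 − 1 = 1.
S2 does not apply.
S3 applies (level before this adjustment is 1 < 6, so +3): 1 + 3 = 4.
S4 applies (level before this adjustment is 4 < 14, so +1): 4 + 1 = 5.
S5 applies: 5 + 3 = 8.
Final offense level: 8.
Criminal history: 8 prior points → Category II (6-9).
Level 8 falls in the 6-8 band.
Grid: Level 6-8 × Category II = 27-37 months.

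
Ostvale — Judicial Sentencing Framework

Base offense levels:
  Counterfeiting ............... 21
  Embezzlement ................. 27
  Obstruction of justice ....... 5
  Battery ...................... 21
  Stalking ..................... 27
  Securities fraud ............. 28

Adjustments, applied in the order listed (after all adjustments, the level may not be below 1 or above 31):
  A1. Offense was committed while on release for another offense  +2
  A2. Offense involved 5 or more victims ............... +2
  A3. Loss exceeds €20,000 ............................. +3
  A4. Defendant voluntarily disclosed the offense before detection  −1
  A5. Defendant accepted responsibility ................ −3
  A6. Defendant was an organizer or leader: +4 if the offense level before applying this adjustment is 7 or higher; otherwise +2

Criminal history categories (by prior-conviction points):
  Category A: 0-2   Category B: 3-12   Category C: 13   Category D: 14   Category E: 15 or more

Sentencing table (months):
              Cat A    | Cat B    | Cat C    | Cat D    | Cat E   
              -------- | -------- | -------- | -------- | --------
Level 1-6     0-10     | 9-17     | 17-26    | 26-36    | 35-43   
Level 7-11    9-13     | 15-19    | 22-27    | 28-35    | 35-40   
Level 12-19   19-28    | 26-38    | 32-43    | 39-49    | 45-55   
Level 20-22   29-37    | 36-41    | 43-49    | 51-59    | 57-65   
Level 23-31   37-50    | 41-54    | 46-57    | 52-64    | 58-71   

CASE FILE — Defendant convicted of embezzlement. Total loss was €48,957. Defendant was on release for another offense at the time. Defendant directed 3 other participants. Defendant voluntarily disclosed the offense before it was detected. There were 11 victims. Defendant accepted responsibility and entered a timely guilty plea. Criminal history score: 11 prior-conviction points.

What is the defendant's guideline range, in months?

41-54 months

Base offense level for embezzlement: 27.
A1 applies: 27 + 2 = 29.
A2 applies: 29 + 2 = 31.
A3 applies: 31 + 3 = 34.
A4 applies: 34 − 1 = 33.
A5 applies: 33 − 3 = 30.
A6 applies (level before this adjustment is 30 ≥ 7, so +4): 30 + 4 = 34.
Level 34 exceeds the maximum of 31; capped at 31.
Final offense level: 31.
Criminal history: 11 prior points → Category B (3-12).
Level 31 falls in the 23-31 band.
Grid: Level 23-31 × Category B = 41-54 months.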